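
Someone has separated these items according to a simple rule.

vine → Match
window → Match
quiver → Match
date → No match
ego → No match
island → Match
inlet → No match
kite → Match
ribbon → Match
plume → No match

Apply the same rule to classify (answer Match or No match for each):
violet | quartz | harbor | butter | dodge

All 'Match' examples share one property — even length AND contains 'i' — and every 'No match' example lacks it.
violet: length 6, has 'i' — fits, so Match. quartz: length 6, no 'i' — does not fit, so No match. harbor: length 6, no 'i' — does not fit, so No match. butter: length 6, no 'i' — does not fit, so No match. dodge: length 5, no 'i' — does not fit, so No match.

Match, No match, No match, No match, No match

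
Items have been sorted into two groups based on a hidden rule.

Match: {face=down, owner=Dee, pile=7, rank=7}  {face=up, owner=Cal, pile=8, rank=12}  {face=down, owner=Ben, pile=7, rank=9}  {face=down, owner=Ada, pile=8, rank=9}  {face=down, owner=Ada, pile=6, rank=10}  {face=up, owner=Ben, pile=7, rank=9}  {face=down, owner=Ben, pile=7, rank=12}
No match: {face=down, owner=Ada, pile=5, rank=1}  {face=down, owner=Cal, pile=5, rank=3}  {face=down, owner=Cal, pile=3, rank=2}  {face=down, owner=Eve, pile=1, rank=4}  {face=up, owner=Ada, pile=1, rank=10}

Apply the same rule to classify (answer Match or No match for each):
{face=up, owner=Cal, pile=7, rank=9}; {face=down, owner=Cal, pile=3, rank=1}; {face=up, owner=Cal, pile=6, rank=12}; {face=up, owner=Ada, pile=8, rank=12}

The common property of the 'Match' items is: pile ≥ 6. No 'No match' item has it.

Match, No match, Match, Match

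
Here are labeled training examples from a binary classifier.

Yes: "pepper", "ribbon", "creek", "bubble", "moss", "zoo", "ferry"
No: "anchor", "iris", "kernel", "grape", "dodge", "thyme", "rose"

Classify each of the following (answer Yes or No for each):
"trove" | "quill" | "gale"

Rule: has a double letter. This holds for each 'Yes' example and fails for each 'No' one.
"trove": No (no doubled letter).
"quill": Yes ('ll' doubled).
"gale": No (no doubled letter).

No, Yes, No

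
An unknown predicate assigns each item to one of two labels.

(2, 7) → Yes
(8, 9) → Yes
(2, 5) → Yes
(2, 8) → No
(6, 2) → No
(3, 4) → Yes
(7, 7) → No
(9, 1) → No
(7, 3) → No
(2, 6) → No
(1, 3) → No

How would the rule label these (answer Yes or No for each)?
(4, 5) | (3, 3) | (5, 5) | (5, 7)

Yes, No, No, No

The distinguishing property — sum is odd — holds for all the 'Yes' cases and none of the 'No' cases.
(4, 5): Yes (4+5 = 9).
(3, 3): No (3+3 = 6).
(5, 5): No (5+5 = 10).
(5, 7): No (5+7 = 12).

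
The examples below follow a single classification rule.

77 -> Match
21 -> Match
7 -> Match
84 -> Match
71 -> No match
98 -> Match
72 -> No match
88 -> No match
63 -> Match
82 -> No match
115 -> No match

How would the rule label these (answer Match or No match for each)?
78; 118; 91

No match, No match, Match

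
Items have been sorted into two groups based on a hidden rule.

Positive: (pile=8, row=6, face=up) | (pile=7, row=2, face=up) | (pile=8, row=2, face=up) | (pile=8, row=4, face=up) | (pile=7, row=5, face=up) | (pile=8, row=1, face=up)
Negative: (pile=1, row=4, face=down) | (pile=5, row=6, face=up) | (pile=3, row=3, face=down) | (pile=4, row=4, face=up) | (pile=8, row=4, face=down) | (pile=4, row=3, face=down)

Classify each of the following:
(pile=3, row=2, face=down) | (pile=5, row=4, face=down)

Negative, Negative

A rule that fits every label: face is up AND pile ≥ 7 — true of each 'Positive' example, false of each 'Negative' one.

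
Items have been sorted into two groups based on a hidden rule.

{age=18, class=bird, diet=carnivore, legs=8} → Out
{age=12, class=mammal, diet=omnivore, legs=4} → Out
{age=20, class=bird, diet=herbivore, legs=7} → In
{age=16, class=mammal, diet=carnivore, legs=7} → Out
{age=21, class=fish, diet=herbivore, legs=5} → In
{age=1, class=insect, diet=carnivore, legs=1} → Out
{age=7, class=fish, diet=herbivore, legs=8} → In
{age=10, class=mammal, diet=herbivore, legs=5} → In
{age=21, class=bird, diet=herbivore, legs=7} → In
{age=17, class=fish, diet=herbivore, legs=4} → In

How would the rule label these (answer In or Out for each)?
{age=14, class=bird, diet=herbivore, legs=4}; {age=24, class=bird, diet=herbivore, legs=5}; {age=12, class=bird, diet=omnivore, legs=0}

'In' ⟺ diet is herbivore.
{age=14, class=bird, diet=herbivore, legs=4} — diet is herbivore, hence In.
{age=24, class=bird, diet=herbivore, legs=5} — diet is herbivore, hence In.
{age=12, class=bird, diet=omnivore, legs=0} — diet is omnivore, hence Out.

In, In, Out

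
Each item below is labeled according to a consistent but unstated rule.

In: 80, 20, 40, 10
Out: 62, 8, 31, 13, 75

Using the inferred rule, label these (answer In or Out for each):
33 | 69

'In' ⟺ multiple of 10.
33: 33 = 10·3 + 3, fails this test → Out. 69: 69 = 10·6 + 9, fails this test → Out.

Out, Out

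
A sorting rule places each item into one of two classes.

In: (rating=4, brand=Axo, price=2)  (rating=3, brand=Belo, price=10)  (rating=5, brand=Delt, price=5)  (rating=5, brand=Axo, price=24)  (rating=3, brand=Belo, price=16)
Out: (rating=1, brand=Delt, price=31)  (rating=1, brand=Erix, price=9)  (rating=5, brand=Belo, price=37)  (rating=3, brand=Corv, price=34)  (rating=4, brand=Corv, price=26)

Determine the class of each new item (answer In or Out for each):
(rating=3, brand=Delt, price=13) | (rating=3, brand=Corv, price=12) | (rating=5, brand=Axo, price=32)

In, In, Out

'In' ⟺ rating ≥ 3 AND price ≤ 24.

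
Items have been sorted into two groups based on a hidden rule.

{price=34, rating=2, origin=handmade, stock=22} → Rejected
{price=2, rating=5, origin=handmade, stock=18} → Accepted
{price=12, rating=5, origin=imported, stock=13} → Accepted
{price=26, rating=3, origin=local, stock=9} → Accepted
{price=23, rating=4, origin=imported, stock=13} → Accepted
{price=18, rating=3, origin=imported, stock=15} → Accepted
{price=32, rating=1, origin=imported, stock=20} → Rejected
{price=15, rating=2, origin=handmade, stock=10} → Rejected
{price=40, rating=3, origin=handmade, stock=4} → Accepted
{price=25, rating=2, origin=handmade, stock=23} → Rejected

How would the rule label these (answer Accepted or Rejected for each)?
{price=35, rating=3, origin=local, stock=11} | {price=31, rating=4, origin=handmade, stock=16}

The rule appears to be: rating ≥ 3.

Accepted, Accepted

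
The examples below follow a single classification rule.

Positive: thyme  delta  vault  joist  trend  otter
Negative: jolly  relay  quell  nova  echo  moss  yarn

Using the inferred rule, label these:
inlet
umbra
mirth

Positive, Negative, Positive

The rule appears to be: contains 't'.
inlet: has 't', fits → Positive.
umbra: no 't', lacks this property → Negative.
mirth: has 't', fits → Positive.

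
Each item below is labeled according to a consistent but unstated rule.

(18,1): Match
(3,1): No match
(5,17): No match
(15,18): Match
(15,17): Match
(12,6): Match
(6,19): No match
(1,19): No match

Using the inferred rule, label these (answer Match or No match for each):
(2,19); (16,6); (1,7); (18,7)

Rule: first ≥ 12. This holds for each 'Match' example and fails for each 'No match' one.
(2,19) → first 2 → No match.
(16,6) → first 16 → Match.
(1,7) → first 1 → No match.
(18,7) → first 18 → Match.

No match, Match, No match, Match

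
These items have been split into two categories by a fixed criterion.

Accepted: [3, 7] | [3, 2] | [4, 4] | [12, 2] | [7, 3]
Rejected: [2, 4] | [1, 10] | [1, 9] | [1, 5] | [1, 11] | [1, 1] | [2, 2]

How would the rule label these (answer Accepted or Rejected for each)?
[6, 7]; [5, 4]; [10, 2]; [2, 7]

Accepted, Accepted, Accepted, Rejected

The common property of the 'Accepted' items is: first ≥ 3. No 'Rejected' item has it.
[6, 7]: first 6 — matches, so Accepted. [5, 4]: first 5 — matches, so Accepted. [10, 2]: first 10 — matches, so Accepted. [2, 7]: first 2 — fails the rule, so Rejected.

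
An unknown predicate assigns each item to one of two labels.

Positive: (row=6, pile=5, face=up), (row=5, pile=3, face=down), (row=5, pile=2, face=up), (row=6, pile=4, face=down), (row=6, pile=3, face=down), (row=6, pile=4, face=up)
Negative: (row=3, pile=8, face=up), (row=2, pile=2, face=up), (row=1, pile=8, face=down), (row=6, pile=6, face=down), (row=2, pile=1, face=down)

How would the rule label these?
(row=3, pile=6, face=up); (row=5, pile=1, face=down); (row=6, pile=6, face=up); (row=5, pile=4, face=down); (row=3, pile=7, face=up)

One predicate separates the groups cleanly: row ≥ 3 AND pile ≤ 5.
(row=3, pile=6, face=up) — row = 3, pile = 6, hence Negative. (row=5, pile=1, face=down) — row = 5, pile = 1, hence Positive. (row=6, pile=6, face=up) — row = 6, pile = 6, hence Negative. (row=5, pile=4, face=down) — row = 5, pile = 4, hence Positive. (row=3, pile=7, face=up) — row = 3, pile = 7, hence Negative.

Negative, Positive, Negative, Positive, Negative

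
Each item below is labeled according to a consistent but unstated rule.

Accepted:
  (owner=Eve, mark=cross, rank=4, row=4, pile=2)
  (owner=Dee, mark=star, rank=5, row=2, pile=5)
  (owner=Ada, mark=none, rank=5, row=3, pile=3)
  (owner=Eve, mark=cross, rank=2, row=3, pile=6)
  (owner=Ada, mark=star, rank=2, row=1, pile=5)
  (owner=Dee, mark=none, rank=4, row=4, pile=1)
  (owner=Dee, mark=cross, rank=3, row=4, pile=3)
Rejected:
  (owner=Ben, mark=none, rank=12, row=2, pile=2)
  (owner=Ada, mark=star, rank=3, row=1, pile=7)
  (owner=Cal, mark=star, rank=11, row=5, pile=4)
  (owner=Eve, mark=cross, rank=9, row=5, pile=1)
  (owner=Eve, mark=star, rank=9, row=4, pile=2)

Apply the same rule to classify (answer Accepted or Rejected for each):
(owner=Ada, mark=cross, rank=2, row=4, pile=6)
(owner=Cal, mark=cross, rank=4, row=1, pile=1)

Accepted, Accepted

A rule that fits every label: rank ≤ 5 AND pile ≤ 6 — true of each 'Accepted' example, false of each 'Rejected' one.
(owner=Ada, mark=cross, rank=2, row=4, pile=6): Accepted (rank = 2, pile = 6). (owner=Cal, mark=cross, rank=4, row=1, pile=1): Accepted (rank = 4, pile = 1).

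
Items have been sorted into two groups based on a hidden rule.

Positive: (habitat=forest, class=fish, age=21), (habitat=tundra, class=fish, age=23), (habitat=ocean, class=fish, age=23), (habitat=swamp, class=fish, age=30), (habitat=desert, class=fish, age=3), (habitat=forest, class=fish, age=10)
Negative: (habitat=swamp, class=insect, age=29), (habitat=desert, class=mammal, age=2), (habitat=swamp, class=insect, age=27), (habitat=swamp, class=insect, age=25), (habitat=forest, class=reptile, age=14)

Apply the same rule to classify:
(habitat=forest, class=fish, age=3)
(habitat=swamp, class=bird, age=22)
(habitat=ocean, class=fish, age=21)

Positive, Negative, Positive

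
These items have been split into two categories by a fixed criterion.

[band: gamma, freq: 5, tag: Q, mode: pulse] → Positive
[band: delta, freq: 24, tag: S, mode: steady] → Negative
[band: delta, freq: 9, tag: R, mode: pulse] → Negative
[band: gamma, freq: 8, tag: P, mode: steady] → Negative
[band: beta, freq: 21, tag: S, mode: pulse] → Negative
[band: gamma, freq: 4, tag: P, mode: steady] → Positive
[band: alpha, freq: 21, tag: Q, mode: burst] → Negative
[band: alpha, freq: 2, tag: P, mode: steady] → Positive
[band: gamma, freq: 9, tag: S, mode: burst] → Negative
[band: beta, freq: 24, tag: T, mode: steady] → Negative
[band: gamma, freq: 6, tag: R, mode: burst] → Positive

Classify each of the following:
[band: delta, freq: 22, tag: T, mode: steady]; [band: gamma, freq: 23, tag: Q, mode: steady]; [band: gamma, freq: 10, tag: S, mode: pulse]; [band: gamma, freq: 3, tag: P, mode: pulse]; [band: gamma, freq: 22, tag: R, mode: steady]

Negative, Negative, Negative, Positive, Negative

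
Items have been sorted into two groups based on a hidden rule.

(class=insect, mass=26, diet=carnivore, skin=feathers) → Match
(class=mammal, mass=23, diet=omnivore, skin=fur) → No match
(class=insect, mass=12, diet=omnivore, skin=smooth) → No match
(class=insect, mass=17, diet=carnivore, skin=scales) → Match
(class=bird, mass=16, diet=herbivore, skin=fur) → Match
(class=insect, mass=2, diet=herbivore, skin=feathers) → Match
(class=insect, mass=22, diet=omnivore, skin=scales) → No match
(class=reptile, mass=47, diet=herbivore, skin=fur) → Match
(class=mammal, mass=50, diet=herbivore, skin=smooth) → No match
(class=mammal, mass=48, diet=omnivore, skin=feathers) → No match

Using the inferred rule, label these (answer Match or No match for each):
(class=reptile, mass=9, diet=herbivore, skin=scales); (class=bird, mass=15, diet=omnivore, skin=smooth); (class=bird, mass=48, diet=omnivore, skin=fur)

The distinguishing property — diet is not omnivore AND mass ≤ 47 — holds for all the 'Match' cases and none of the 'No match' cases.
(class=reptile, mass=9, diet=herbivore, skin=scales): diet is herbivore, mass = 9, meets the rule → Match.
(class=bird, mass=15, diet=omnivore, skin=smooth): diet is omnivore, mass = 15, does not pass → No match.
(class=bird, mass=48, diet=omnivore, skin=fur): diet is omnivore, mass = 48, does not pass → No match.

Match, No match, No match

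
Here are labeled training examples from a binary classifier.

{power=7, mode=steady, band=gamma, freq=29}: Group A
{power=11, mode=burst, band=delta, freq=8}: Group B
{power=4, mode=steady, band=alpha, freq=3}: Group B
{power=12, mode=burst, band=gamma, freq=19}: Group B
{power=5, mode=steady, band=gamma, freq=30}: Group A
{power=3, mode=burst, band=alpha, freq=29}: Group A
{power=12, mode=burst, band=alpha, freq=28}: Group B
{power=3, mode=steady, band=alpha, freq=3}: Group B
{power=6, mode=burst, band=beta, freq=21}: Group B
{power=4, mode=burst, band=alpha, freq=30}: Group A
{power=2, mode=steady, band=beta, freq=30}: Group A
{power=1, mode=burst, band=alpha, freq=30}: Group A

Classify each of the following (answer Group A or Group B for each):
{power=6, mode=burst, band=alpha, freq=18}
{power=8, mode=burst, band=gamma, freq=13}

The rule appears to be: freq ≥ 29.
{power=6, mode=burst, band=alpha, freq=18}: freq = 18 — does not fit, so Group B. {power=8, mode=burst, band=gamma, freq=13}: freq = 13 — does not fit, so Group B.

Group B, Group B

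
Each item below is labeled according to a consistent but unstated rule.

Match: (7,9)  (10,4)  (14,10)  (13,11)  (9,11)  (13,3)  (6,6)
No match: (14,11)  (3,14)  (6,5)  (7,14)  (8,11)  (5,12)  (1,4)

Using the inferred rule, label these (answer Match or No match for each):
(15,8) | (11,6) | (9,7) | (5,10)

No match, No match, Match, No match

All 'Match' examples share one property — sum is even — and every 'No match' example lacks it.
No match: (15,8), since 15+8 = 23. No match: (11,6), since 11+6 = 17. Match: (9,7), since 9+7 = 16. No match: (5,10), since 5+10 = 15.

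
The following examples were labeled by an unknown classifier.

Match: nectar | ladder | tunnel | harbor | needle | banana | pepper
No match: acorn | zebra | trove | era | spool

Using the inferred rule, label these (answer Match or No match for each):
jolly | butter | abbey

No match, Match, No match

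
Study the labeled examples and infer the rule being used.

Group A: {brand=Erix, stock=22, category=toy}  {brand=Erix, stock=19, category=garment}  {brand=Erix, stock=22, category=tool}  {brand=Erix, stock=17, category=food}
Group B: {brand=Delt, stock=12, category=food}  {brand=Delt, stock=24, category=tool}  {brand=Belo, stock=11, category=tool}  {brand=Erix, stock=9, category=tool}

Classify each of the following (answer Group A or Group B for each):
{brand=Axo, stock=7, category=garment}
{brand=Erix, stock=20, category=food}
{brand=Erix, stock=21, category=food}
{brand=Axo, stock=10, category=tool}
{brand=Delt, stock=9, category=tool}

Group B, Group A, Group A, Group B, Group B

The common property of the 'Group A' items is: brand is Erix AND stock ≥ 11. No 'Group B' item has it.
{brand=Axo, stock=7, category=garment}: brand is Axo, stock = 7 — does not satisfy this, so Group B.
{brand=Erix, stock=20, category=food}: brand is Erix, stock = 20 — matches, so Group A.
{brand=Erix, stock=21, category=food}: brand is Erix, stock = 21 — matches, so Group A.
{brand=Axo, stock=10, category=tool}: brand is Axo, stock = 10 — does not satisfy this, so Group B.
{brand=Delt, stock=9, category=tool}: brand is Delt, stock = 9 — does not satisfy this, so Group B.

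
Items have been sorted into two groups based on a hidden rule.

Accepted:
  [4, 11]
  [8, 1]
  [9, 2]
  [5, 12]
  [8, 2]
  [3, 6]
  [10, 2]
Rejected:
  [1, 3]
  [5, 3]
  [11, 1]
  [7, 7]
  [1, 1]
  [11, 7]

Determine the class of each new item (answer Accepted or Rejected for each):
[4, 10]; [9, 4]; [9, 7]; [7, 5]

Accepted, Accepted, Rejected, Rejected

The pattern is that an item is 'Accepted' exactly when: product is even.
[4, 10]: 4·10 = 40 — fits, so Accepted.
[9, 4]: 9·4 = 36 — fits, so Accepted.
[9, 7]: 9·7 = 63 — fails this test, so Rejected.
[7, 5]: 7·5 = 35 — fails this test, so Rejected.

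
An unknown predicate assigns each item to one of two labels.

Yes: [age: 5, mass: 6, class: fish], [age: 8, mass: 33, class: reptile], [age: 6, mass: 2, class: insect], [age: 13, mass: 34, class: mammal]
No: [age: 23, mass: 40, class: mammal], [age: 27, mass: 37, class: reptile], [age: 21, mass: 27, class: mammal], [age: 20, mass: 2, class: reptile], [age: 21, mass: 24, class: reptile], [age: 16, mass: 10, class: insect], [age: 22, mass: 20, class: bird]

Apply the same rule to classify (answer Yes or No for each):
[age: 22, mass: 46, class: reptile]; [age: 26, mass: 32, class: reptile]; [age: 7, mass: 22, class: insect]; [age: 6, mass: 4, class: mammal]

'Yes' ⟺ age ≤ 13.

No, No, Yes, Yes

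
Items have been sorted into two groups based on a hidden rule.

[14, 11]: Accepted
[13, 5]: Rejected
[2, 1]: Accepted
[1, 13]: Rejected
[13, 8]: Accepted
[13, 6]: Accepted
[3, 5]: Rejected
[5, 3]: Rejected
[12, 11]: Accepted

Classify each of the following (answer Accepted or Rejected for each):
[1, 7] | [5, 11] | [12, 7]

A rule that fits every label: sum is odd — true of each 'Accepted' example, false of each 'Rejected' one.
[1, 7]: 1+7 = 8 — lacks this property, so Rejected. [5, 11]: 5+11 = 16 — lacks this property, so Rejected. [12, 7]: 12+7 = 19 — matches, so Accepted.

Rejected, Rejected, Accepted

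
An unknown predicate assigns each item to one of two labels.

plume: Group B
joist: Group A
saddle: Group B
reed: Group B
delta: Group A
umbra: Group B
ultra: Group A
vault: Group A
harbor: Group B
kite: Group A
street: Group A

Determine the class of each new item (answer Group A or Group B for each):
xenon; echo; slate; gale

Group B, Group B, Group A, Group B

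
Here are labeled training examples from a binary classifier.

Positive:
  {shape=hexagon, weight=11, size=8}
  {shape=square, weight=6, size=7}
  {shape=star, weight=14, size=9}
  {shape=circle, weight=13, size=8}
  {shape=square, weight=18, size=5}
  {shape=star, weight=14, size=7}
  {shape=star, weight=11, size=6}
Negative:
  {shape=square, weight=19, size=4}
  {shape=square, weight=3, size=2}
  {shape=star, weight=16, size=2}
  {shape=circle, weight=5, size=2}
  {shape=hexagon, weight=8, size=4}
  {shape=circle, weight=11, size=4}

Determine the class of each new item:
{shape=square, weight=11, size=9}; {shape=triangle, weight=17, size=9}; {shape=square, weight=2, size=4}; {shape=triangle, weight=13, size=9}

Rule: size ≥ 5. This holds for each 'Positive' example and fails for each 'Negative' one.
{shape=square, weight=11, size=9} — size = 9, hence Positive.
{shape=triangle, weight=17, size=9} — size = 9, hence Positive.
{shape=square, weight=2, size=4} — size = 4, hence Negative.
{shape=triangle, weight=13, size=9} — size = 9, hence Positive.

Positive, Positive, Negative, Positive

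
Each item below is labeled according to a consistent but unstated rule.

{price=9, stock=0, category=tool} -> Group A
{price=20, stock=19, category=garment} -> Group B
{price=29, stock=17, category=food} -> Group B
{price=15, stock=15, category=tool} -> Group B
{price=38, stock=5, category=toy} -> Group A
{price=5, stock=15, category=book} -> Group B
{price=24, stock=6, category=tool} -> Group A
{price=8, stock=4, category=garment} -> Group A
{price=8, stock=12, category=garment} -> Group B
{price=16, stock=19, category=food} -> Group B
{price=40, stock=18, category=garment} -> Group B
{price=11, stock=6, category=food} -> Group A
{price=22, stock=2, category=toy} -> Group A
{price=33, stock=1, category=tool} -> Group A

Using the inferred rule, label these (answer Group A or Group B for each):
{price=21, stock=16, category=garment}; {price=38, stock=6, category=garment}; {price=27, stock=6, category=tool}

The classifier is using: stock ≤ 6.
Group B: {price=21, stock=16, category=garment}, since stock = 16.
Group A: {price=38, stock=6, category=garment}, since stock = 6.
Group A: {price=27, stock=6, category=tool}, since stock = 6.

Group B, Group A, Group A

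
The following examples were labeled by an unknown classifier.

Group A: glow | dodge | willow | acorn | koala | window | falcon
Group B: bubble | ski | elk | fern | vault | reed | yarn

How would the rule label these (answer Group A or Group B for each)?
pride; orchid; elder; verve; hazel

Group B, Group A, Group B, Group B, Group B

The distinguishing property — contains 'o' — holds for all the 'Group A' cases and none of the 'Group B' cases.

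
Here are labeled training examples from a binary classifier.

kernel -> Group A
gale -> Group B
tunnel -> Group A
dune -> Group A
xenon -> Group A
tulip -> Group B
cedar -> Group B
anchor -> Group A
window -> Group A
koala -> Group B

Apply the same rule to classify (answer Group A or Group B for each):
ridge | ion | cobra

Group B, Group A, Group B

Looking at the examples, the only property every 'Group A' case has and every 'Group B' case lacks is: contains 'n'.
ridge → no 'n' → Group B. ion → has 'n' → Group A. cobra → no 'n' → Group B.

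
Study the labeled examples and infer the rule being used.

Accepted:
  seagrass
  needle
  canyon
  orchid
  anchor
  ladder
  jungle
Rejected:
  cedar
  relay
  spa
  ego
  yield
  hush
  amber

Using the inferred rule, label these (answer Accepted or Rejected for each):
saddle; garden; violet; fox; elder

Accepted, Accepted, Accepted, Rejected, Rejected

The distinguishing property — length ≥ 6 — holds for all the 'Accepted' cases and none of the 'Rejected' cases.
saddle — length 6, hence Accepted.
garden — length 6, hence Accepted.
violet — length 6, hence Accepted.
fox — length 3, hence Rejected.
elder — length 5, hence Rejected.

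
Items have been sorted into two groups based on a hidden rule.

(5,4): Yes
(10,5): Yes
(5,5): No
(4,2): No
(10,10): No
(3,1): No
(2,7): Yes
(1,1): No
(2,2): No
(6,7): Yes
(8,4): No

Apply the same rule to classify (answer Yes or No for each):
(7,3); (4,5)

Looking at the examples, the only property every 'Yes' case has and every 'No' case lacks is: sum is odd.
No: (7,3), since 7+3 = 10.
Yes: (4,5), since 4+5 = 9.

No, Yes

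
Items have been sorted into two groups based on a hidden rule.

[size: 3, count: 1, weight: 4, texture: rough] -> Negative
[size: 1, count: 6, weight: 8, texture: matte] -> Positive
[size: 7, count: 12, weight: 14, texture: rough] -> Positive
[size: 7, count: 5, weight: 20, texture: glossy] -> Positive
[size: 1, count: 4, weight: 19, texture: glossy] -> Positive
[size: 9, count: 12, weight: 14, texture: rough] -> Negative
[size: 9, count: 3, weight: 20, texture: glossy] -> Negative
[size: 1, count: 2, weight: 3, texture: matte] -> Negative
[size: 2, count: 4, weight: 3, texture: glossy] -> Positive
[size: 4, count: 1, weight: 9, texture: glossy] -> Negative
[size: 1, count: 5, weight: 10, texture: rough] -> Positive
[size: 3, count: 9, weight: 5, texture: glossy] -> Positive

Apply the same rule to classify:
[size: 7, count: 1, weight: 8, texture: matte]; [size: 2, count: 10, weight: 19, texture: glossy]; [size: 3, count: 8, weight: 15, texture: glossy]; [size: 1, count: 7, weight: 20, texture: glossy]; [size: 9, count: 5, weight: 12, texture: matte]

Negative, Positive, Positive, Positive, Negative

All 'Positive' examples share one property — size ≤ 7 AND count ≥ 3 — and every 'Negative' example lacks it.
[size: 7, count: 1, weight: 8, texture: matte]: Negative (size = 7, count = 1).
[size: 2, count: 10, weight: 19, texture: glossy]: Positive (size = 2, count = 10).
[size: 3, count: 8, weight: 15, texture: glossy]: Positive (size = 3, count = 8).
[size: 1, count: 7, weight: 20, texture: glossy]: Positive (size = 1, count = 7).
[size: 9, count: 5, weight: 12, texture: matte]: Negative (size = 9, count = 5).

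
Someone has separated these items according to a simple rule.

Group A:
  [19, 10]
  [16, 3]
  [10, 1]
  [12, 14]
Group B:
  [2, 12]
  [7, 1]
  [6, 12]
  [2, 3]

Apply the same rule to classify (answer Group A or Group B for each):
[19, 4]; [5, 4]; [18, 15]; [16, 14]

Group A, Group B, Group A, Group A

The distinguishing property — first ≥ 10 — holds for all the 'Group A' cases and none of the 'Group B' cases.
[19, 4] → first 19 → Group A.
[5, 4] → first 5 → Group B.
[18, 15] → first 18 → Group A.
[16, 14] → first 16 → Group A.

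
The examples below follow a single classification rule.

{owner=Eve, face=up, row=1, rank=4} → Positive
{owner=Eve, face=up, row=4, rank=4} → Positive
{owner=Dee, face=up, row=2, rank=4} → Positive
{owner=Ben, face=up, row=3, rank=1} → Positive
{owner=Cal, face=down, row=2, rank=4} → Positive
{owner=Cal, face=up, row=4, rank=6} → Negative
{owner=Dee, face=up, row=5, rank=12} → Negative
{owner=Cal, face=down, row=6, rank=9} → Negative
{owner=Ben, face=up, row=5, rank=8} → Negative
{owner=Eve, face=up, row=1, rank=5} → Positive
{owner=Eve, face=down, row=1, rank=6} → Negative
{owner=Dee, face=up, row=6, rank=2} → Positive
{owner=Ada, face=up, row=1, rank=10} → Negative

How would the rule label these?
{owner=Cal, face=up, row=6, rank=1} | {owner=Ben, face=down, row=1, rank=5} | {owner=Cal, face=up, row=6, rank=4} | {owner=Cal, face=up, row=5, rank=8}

The common property of the 'Positive' items is: rank ≤ 5. No 'Negative' item has it.
{owner=Cal, face=up, row=6, rank=1}: rank = 1 — fits, so Positive. {owner=Ben, face=down, row=1, rank=5}: rank = 5 — fits, so Positive. {owner=Cal, face=up, row=6, rank=4}: rank = 4 — fits, so Positive. {owner=Cal, face=up, row=5, rank=8}: rank = 8 — doesn't qualify, so Negative.

Positive, Positive, Positive, Negative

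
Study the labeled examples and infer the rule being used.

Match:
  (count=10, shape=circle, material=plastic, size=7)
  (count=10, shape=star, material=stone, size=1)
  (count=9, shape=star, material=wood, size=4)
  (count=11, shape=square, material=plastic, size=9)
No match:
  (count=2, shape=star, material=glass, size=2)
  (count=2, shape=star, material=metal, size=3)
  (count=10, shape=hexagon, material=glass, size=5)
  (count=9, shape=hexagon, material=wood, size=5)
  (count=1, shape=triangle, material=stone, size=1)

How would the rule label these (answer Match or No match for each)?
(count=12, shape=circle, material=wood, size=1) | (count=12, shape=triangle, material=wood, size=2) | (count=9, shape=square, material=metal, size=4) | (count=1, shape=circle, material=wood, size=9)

The simplest hypothesis consistent with all the labels is: count ≥ 9 AND size ≠ 5.
(count=12, shape=circle, material=wood, size=1) → count = 12, size = 1 → Match.
(count=12, shape=triangle, material=wood, size=2) → count = 12, size = 2 → Match.
(count=9, shape=square, material=metal, size=4) → count = 9, size = 4 → Match.
(count=1, shape=circle, material=wood, size=9) → count = 1, size = 9 → No match.

Match, Match, Match, No match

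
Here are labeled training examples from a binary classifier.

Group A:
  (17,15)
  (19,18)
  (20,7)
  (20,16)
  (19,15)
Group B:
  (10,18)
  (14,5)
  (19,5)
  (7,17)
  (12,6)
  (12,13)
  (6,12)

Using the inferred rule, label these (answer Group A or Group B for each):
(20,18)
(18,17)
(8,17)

Group A, Group A, Group B

'Group A' ⟺ first > second AND sum ≥ 25.
(20,18): Group A (20 > 18, 20+18 = 38).
(18,17): Group A (18 > 17, 18+17 = 35).
(8,17): Group B (8 < 17, 8+17 = 25).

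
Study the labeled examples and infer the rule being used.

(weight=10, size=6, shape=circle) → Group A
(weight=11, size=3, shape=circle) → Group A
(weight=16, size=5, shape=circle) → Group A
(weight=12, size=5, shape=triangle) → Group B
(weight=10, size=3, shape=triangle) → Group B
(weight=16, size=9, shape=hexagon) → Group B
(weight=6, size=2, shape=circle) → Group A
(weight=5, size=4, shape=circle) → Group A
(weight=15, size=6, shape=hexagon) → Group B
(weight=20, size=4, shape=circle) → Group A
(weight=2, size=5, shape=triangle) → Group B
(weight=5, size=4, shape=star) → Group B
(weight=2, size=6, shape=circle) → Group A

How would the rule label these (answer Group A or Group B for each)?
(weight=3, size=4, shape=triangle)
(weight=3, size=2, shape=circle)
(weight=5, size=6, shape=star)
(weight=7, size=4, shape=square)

Looking at the examples, the only property every 'Group A' case has and every 'Group B' case lacks is: shape is circle.
(weight=3, size=4, shape=triangle) — shape is triangle, hence Group B.
(weight=3, size=2, shape=circle) — shape is circle, hence Group A.
(weight=5, size=6, shape=star) — shape is star, hence Group B.
(weight=7, size=4, shape=square) — shape is square, hence Group B.

Group B, Group A, Group B, Group B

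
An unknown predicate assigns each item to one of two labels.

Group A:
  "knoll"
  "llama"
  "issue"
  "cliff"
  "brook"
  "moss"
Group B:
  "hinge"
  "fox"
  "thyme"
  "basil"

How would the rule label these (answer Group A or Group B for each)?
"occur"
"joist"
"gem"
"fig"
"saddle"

Group A, Group B, Group B, Group B, Group A

The common property of the 'Group A' items is: has a double letter. No 'Group B' item has it.
"occur": Group A ('cc' doubled).
"joist": Group B (no doubled letter).
"gem": Group B (no doubled letter).
"fig": Group B (no doubled letter).
"saddle": Group A ('dd' doubled).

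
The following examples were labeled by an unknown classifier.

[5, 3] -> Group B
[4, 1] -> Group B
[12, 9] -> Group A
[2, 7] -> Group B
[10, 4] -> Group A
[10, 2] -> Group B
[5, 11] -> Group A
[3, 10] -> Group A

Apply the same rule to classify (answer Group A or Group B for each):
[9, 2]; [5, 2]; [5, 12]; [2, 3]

Group B, Group B, Group A, Group B

The distinguishing property — sum ≥ 13 — holds for all the 'Group A' cases and none of the 'Group B' cases.
[9, 2] → 9+2 = 11 → Group B. [5, 2] → 5+2 = 7 → Group B. [5, 12] → 5+12 = 17 → Group A. [2, 3] → 2+3 = 5 → Group B.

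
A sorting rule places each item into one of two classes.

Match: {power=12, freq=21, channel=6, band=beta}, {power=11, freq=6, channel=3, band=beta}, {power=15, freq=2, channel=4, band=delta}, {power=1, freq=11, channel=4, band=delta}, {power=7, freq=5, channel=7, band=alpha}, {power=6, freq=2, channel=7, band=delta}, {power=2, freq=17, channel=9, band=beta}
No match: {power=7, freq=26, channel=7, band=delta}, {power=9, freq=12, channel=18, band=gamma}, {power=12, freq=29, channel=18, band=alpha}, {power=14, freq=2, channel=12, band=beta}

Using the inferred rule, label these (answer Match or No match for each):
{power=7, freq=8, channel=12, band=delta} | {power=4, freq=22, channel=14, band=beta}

Rule: freq ≤ 21 AND channel ≤ 9. This holds for each 'Match' example and fails for each 'No match' one.
{power=7, freq=8, channel=12, band=delta} → freq = 8, channel = 12 → No match. {power=4, freq=22, channel=14, band=beta} → freq = 22, channel = 14 → No match.

No match, No match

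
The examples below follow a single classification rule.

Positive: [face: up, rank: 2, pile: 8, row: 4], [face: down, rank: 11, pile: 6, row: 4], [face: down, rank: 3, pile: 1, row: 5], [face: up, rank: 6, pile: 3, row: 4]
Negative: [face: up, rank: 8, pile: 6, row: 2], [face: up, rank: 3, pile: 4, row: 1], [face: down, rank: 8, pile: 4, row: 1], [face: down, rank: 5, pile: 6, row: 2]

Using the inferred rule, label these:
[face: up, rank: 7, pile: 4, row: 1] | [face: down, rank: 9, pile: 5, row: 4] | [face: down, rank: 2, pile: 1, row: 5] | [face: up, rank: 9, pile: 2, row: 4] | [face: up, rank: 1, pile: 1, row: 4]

Negative, Positive, Positive, Positive, Positive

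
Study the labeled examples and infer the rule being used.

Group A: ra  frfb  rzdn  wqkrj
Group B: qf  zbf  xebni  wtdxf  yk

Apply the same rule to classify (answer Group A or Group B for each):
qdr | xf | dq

Group A, Group B, Group B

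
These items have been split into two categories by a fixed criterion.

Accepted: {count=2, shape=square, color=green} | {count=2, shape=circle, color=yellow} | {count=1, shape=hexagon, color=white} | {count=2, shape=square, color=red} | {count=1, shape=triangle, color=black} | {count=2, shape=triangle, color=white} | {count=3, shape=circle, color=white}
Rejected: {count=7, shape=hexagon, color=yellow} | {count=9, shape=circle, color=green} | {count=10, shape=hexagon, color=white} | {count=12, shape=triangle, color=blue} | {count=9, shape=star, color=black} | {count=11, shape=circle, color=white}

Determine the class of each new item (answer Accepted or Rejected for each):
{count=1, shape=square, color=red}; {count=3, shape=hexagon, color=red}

The rule appears to be: count ≤ 3.
{count=1, shape=square, color=red} — count = 1, hence Accepted.
{count=3, shape=hexagon, color=red} — count = 3, hence Accepted.

Accepted, Accepted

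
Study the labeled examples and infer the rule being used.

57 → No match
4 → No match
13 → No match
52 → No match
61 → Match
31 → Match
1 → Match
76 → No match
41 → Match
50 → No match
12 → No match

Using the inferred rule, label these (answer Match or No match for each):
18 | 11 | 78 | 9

No match, Match, No match, No match

A rule that fits every label: ends in digit 1 — true of each 'Match' example, false of each 'No match' one.
18 — last digit 8, hence No match.
11 — last digit 1, hence Match.
78 — last digit 8, hence No match.
9 — last digit 9, hence No match.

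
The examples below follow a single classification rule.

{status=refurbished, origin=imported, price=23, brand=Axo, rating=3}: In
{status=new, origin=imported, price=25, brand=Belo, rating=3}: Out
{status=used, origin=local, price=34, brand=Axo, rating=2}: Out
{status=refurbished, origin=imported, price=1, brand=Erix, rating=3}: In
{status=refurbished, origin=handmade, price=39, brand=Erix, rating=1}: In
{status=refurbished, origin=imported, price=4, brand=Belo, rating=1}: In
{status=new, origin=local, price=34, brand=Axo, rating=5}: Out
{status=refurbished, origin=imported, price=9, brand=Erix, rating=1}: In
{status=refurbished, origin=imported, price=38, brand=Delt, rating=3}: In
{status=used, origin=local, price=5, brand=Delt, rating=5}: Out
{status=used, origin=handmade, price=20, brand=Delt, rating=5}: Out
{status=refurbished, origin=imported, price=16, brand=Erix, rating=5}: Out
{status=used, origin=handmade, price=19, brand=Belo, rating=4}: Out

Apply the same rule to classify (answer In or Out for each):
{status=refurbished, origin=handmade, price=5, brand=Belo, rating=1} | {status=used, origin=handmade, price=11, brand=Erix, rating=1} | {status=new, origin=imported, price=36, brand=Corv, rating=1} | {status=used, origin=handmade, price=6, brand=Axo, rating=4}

The common property of the 'In' items is: status is refurbished AND rating ≤ 3. No 'Out' item has it.
{status=refurbished, origin=handmade, price=5, brand=Belo, rating=1}: In (status is refurbished, rating = 1). {status=used, origin=handmade, price=11, brand=Erix, rating=1}: Out (status is used, rating = 1). {status=new, origin=imported, price=36, brand=Corv, rating=1}: Out (status is new, rating = 1). {status=used, origin=handmade, price=6, brand=Axo, rating=4}: Out (status is used, rating = 4).

In, Out, Out, Out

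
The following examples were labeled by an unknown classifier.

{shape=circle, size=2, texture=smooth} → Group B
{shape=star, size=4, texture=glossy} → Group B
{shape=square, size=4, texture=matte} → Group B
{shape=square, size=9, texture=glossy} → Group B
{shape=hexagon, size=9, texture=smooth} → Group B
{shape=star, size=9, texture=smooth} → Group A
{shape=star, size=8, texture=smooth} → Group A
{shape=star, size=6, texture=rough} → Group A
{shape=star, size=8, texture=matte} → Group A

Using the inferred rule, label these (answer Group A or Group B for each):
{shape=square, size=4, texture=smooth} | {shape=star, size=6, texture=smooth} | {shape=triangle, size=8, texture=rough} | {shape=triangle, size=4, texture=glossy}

Group B, Group A, Group B, Group B

The distinguishing property — shape is star AND size ≥ 6 — holds for all the 'Group A' cases and none of the 'Group B' cases.
Group B: {shape=square, size=4, texture=smooth}, since shape is square, size = 4. Group A: {shape=star, size=6, texture=smooth}, since shape is star, size = 6. Group B: {shape=triangle, size=8, texture=rough}, since shape is triangle, size = 8. Group B: {shape=triangle, size=4, texture=glossy}, since shape is triangle, size = 4.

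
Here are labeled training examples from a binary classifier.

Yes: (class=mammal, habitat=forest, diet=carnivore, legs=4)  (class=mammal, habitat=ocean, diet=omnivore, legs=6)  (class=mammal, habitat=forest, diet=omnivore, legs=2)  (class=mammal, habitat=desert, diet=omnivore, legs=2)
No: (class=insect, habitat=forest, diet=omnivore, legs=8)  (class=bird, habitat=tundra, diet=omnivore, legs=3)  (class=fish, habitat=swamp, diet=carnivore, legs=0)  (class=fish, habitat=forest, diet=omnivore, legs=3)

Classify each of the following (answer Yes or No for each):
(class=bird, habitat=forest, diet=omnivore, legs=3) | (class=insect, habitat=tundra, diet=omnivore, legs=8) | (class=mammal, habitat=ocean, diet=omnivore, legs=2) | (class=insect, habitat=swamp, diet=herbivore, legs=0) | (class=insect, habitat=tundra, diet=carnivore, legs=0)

All 'Yes' examples share one property — class is mammal — and every 'No' example lacks it.
(class=bird, habitat=forest, diet=omnivore, legs=3): class is bird, does not fit → No.
(class=insect, habitat=tundra, diet=omnivore, legs=8): class is insect, does not fit → No.
(class=mammal, habitat=ocean, diet=omnivore, legs=2): class is mammal, passes → Yes.
(class=insect, habitat=swamp, diet=herbivore, legs=0): class is insect, does not fit → No.
(class=insect, habitat=tundra, diet=carnivore, legs=0): class is insect, does not fit → No.

No, No, Yes, No, No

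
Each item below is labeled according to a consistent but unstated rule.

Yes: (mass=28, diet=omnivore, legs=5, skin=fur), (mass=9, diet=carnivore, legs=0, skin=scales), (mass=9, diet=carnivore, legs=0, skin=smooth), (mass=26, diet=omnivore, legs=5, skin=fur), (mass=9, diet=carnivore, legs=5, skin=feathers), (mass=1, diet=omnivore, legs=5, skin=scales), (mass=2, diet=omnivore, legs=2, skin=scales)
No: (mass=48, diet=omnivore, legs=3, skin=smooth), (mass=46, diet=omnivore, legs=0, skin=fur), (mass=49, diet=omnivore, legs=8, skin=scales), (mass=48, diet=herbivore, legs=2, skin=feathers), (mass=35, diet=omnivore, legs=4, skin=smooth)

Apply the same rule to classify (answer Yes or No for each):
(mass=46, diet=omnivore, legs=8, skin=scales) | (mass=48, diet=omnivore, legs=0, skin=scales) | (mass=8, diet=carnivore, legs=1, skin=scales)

The distinguishing property — mass ≤ 28 — holds for all the 'Yes' cases and none of the 'No' cases.
(mass=46, diet=omnivore, legs=8, skin=scales): mass = 46, does not satisfy this → No.
(mass=48, diet=omnivore, legs=0, skin=scales): mass = 48, does not satisfy this → No.
(mass=8, diet=carnivore, legs=1, skin=scales): mass = 8, matches → Yes.

No, No, Yes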